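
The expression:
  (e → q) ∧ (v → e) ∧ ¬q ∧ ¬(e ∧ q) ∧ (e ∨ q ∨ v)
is never true.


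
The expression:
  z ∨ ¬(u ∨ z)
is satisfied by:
  {z: True, u: False}
  {u: False, z: False}
  {u: True, z: True}


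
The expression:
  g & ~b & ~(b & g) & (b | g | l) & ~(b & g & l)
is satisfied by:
  {g: True, b: False}


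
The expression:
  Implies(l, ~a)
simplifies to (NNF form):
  ~a | ~l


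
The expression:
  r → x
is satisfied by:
  {x: True, r: False}
  {r: False, x: False}
  {r: True, x: True}


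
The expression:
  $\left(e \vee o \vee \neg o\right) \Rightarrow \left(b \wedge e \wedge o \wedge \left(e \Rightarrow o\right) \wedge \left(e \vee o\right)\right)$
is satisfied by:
  {e: True, b: True, o: True}


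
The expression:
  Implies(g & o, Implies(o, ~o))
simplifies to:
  ~g | ~o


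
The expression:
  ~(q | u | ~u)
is never true.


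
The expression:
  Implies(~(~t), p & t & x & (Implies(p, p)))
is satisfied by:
  {p: True, x: True, t: False}
  {p: True, x: False, t: False}
  {x: True, p: False, t: False}
  {p: False, x: False, t: False}
  {t: True, p: True, x: True}


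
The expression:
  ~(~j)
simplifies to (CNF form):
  j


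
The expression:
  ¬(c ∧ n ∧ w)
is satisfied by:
  {w: False, c: False, n: False}
  {n: True, w: False, c: False}
  {c: True, w: False, n: False}
  {n: True, c: True, w: False}
  {w: True, n: False, c: False}
  {n: True, w: True, c: False}
  {c: True, w: True, n: False}


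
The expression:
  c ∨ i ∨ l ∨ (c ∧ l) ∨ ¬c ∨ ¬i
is always true.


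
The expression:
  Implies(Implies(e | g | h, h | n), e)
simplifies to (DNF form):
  e | (g & ~h & ~n)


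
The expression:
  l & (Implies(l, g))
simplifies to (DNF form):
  g & l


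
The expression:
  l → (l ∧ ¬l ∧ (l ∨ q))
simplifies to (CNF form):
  ¬l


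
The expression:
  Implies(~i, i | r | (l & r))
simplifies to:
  i | r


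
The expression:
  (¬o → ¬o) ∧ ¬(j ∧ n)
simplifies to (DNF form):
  ¬j ∨ ¬n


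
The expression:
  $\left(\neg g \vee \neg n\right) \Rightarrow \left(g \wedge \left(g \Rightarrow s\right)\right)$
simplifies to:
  $g \wedge \left(n \vee s\right)$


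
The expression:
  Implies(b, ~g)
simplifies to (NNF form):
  ~b | ~g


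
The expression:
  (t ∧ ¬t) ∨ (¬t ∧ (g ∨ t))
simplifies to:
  g ∧ ¬t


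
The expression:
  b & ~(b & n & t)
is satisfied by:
  {b: True, t: False, n: False}
  {n: True, b: True, t: False}
  {t: True, b: True, n: False}


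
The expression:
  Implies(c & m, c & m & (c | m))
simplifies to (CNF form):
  True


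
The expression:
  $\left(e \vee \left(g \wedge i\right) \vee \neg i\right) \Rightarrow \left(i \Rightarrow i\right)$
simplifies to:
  $\text{True}$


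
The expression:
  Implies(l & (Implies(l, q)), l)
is always true.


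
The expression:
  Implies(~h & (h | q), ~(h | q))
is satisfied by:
  {h: True, q: False}
  {q: False, h: False}
  {q: True, h: True}


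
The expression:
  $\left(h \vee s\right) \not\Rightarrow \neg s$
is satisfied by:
  {s: True}


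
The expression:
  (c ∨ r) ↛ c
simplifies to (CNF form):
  r ∧ ¬c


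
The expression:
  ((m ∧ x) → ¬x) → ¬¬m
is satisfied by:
  {m: True}


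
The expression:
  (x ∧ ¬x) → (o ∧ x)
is always true.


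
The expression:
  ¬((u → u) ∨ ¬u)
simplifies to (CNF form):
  False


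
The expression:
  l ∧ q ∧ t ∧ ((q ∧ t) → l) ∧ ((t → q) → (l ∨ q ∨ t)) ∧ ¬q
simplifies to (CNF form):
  False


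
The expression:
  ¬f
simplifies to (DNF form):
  ¬f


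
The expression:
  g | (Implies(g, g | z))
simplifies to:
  True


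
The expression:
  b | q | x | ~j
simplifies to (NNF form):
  b | q | x | ~j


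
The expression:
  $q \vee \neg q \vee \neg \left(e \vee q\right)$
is always true.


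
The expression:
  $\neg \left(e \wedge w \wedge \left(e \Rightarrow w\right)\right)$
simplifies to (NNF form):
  $\neg e \vee \neg w$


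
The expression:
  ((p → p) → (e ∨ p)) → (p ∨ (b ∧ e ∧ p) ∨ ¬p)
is always true.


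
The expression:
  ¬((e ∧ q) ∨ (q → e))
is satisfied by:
  {q: True, e: False}


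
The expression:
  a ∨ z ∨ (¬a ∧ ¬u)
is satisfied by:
  {a: True, z: True, u: False}
  {a: True, u: False, z: False}
  {z: True, u: False, a: False}
  {z: False, u: False, a: False}
  {a: True, z: True, u: True}
  {a: True, u: True, z: False}
  {z: True, u: True, a: False}


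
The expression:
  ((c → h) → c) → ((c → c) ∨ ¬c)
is always true.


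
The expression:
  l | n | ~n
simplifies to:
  True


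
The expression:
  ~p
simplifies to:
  ~p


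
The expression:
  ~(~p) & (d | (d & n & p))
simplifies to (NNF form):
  d & p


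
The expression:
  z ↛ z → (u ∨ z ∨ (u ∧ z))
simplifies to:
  True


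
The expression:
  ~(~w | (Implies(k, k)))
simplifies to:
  False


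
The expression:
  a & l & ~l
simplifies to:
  False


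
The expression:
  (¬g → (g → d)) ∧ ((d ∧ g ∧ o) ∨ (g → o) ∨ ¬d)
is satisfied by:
  {o: True, g: False, d: False}
  {g: False, d: False, o: False}
  {d: True, o: True, g: False}
  {d: True, g: False, o: False}
  {o: True, g: True, d: False}
  {g: True, o: False, d: False}
  {d: True, g: True, o: True}


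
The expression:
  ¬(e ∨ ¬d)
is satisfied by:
  {d: True, e: False}


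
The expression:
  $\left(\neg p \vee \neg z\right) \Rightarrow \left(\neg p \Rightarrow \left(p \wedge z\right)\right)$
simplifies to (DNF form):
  $p$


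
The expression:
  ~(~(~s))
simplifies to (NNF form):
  ~s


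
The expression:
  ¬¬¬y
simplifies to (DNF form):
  ¬y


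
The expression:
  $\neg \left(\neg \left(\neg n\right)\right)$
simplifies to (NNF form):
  $\neg n$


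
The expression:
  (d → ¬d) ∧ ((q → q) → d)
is never true.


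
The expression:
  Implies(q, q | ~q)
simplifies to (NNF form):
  True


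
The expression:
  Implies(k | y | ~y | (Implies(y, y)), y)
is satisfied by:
  {y: True}


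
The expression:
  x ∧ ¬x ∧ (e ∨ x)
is never true.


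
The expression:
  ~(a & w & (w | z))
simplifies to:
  ~a | ~w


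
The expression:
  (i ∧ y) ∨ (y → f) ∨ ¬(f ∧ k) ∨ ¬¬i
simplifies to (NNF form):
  True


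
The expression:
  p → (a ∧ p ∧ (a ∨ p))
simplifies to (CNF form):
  a ∨ ¬p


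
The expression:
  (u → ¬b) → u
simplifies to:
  u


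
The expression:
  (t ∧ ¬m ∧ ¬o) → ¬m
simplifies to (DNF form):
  True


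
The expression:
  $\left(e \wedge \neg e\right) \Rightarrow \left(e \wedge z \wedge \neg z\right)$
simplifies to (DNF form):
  $\text{True}$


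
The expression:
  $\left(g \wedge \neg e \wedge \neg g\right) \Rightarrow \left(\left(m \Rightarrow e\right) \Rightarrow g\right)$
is always true.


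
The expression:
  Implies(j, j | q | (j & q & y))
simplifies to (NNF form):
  True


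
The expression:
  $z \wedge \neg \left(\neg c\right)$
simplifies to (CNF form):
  $c \wedge z$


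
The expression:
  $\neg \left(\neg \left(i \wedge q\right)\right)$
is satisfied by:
  {i: True, q: True}


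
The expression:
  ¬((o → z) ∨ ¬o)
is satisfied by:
  {o: True, z: False}


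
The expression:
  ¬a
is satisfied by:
  {a: False}


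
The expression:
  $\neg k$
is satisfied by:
  {k: False}


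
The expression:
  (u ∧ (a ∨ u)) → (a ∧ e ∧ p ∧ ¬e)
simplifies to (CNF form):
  ¬u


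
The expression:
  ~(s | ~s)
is never true.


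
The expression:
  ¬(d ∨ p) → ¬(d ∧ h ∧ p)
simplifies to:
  True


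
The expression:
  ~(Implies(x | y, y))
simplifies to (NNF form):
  x & ~y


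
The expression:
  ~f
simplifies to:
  ~f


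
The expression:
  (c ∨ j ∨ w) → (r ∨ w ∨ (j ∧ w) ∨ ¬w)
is always true.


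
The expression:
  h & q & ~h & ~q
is never true.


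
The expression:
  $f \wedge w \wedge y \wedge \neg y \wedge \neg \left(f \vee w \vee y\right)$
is never true.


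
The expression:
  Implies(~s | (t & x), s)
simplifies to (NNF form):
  s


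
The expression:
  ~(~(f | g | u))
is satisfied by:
  {g: True, u: True, f: True}
  {g: True, u: True, f: False}
  {g: True, f: True, u: False}
  {g: True, f: False, u: False}
  {u: True, f: True, g: False}
  {u: True, f: False, g: False}
  {f: True, u: False, g: False}


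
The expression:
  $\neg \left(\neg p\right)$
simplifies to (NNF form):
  $p$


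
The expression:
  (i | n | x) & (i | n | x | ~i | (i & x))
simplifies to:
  i | n | x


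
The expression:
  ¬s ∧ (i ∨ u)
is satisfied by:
  {i: True, u: True, s: False}
  {i: True, u: False, s: False}
  {u: True, i: False, s: False}


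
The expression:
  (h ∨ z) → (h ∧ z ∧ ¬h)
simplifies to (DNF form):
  ¬h ∧ ¬z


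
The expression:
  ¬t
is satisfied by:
  {t: False}


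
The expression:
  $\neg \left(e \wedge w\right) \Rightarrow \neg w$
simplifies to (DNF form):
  $e \vee \neg w$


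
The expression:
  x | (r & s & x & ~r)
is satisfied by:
  {x: True}


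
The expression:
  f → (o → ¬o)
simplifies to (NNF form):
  ¬f ∨ ¬o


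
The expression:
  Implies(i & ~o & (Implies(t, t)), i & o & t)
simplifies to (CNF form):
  o | ~i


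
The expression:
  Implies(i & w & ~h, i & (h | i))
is always true.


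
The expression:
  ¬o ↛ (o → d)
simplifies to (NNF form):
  False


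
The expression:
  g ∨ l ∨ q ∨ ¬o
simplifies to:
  g ∨ l ∨ q ∨ ¬o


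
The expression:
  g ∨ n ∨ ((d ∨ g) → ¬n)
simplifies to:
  True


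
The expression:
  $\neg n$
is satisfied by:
  {n: False}


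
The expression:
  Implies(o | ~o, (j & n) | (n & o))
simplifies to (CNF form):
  n & (j | o)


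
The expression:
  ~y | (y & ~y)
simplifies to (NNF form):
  ~y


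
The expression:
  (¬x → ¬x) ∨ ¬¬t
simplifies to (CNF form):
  True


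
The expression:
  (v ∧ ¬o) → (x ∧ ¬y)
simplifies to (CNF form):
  (o ∨ x ∨ ¬v) ∧ (o ∨ ¬v ∨ ¬y)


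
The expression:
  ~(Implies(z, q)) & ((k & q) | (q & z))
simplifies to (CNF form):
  False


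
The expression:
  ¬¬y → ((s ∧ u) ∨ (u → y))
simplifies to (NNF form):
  True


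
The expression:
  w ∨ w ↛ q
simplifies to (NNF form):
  w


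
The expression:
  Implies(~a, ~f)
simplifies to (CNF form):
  a | ~f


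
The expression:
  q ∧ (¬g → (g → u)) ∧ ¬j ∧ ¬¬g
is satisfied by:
  {g: True, q: True, j: False}


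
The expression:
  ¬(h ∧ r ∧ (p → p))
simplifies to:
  ¬h ∨ ¬r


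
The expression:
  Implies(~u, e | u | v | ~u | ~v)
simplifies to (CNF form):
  True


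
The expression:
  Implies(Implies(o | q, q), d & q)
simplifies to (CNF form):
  (d | o) & (o | q) & (d | ~q) & (q | ~q)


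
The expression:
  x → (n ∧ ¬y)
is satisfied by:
  {n: True, y: False, x: False}
  {y: False, x: False, n: False}
  {n: True, y: True, x: False}
  {y: True, n: False, x: False}
  {x: True, n: True, y: False}


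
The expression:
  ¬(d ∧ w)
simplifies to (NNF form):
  ¬d ∨ ¬w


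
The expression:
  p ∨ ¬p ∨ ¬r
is always true.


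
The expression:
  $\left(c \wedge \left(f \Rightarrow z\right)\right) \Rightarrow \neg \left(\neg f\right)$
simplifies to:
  $f \vee \neg c$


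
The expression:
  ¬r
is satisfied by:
  {r: False}


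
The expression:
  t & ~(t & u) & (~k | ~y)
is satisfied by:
  {t: True, u: False, k: False, y: False}
  {t: True, y: True, u: False, k: False}
  {t: True, k: True, u: False, y: False}


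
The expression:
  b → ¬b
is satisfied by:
  {b: False}


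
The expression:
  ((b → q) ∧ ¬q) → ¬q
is always true.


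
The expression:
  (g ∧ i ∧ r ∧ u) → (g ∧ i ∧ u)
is always true.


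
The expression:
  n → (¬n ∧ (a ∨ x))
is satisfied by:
  {n: False}


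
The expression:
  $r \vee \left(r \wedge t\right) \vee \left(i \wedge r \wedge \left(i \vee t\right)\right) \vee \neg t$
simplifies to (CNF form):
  $r \vee \neg t$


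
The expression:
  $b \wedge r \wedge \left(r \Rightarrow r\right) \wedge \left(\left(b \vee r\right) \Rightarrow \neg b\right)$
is never true.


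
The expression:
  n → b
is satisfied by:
  {b: True, n: False}
  {n: False, b: False}
  {n: True, b: True}


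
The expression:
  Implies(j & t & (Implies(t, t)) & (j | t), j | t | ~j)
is always true.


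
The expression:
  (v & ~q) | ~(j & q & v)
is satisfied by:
  {v: False, q: False, j: False}
  {j: True, v: False, q: False}
  {q: True, v: False, j: False}
  {j: True, q: True, v: False}
  {v: True, j: False, q: False}
  {j: True, v: True, q: False}
  {q: True, v: True, j: False}


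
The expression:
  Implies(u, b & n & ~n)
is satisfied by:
  {u: False}


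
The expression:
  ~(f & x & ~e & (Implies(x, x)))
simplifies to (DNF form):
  e | ~f | ~x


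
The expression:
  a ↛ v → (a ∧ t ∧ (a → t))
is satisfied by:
  {t: True, v: True, a: False}
  {t: True, v: False, a: False}
  {v: True, t: False, a: False}
  {t: False, v: False, a: False}
  {a: True, t: True, v: True}
  {a: True, t: True, v: False}
  {a: True, v: True, t: False}


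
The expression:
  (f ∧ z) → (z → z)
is always true.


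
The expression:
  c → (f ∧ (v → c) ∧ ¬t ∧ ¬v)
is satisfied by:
  {f: True, t: False, c: False, v: False}
  {f: False, t: False, c: False, v: False}
  {v: True, f: True, t: False, c: False}
  {v: True, f: False, t: False, c: False}
  {t: True, f: True, v: False, c: False}
  {t: True, v: False, f: False, c: False}
  {v: True, t: True, f: True, c: False}
  {v: True, t: True, f: False, c: False}
  {c: True, t: False, f: True, v: False}


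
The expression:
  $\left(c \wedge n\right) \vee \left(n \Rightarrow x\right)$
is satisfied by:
  {x: True, c: True, n: False}
  {x: True, c: False, n: False}
  {c: True, x: False, n: False}
  {x: False, c: False, n: False}
  {x: True, n: True, c: True}
  {x: True, n: True, c: False}
  {n: True, c: True, x: False}


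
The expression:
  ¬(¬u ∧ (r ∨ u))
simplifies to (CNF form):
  u ∨ ¬r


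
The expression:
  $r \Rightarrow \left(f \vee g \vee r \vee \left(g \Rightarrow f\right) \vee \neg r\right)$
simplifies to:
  $\text{True}$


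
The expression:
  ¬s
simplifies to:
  ¬s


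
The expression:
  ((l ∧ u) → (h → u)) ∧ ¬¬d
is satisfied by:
  {d: True}


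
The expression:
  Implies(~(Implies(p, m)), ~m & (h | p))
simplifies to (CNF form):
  True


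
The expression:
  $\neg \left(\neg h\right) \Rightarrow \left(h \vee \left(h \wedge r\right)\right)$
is always true.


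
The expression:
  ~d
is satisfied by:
  {d: False}


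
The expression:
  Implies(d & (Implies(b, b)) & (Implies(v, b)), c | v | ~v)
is always true.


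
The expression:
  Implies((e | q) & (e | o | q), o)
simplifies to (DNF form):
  o | (~e & ~q)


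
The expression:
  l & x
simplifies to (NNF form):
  l & x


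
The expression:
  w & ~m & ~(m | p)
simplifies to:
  w & ~m & ~p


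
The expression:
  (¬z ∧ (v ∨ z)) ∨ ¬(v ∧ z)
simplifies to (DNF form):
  ¬v ∨ ¬z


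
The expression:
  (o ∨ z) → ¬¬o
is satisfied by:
  {o: True, z: False}
  {z: False, o: False}
  {z: True, o: True}


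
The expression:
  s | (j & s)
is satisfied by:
  {s: True}


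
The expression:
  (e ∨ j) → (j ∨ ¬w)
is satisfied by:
  {j: True, w: False, e: False}
  {w: False, e: False, j: False}
  {j: True, e: True, w: False}
  {e: True, w: False, j: False}
  {j: True, w: True, e: False}
  {w: True, j: False, e: False}
  {j: True, e: True, w: True}


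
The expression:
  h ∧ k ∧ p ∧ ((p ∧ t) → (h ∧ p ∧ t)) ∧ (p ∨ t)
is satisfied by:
  {h: True, p: True, k: True}


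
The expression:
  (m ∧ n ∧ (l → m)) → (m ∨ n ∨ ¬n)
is always true.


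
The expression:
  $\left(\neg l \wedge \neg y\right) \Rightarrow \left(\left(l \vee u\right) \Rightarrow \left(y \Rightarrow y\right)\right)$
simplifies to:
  $\text{True}$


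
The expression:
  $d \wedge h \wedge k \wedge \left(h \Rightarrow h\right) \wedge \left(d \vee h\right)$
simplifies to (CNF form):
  $d \wedge h \wedge k$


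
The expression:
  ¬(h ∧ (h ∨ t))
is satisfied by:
  {h: False}


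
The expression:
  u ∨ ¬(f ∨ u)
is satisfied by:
  {u: True, f: False}
  {f: False, u: False}
  {f: True, u: True}


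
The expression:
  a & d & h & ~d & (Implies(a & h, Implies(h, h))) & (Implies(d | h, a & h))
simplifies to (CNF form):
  False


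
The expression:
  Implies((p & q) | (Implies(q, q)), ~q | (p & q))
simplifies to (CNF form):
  p | ~q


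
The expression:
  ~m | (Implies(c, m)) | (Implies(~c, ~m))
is always true.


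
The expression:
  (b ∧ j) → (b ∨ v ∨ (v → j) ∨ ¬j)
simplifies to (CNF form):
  True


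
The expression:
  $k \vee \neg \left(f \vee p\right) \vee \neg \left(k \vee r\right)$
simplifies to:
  $k \vee \left(\neg f \wedge \neg p\right) \vee \neg r$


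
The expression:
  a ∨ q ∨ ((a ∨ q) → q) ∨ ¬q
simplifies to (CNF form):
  True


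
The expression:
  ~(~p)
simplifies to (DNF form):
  p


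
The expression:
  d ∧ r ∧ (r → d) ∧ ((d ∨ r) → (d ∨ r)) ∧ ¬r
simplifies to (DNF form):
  False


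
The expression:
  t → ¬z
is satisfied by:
  {t: False, z: False}
  {z: True, t: False}
  {t: True, z: False}


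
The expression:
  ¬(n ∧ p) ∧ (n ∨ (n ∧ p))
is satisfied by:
  {n: True, p: False}


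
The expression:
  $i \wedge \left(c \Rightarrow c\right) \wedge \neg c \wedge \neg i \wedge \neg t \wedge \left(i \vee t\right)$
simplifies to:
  $\text{False}$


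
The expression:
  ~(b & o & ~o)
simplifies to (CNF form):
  True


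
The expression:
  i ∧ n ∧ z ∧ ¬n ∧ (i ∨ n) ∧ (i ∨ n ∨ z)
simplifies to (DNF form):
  False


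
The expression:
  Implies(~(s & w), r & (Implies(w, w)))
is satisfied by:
  {r: True, w: True, s: True}
  {r: True, w: True, s: False}
  {r: True, s: True, w: False}
  {r: True, s: False, w: False}
  {w: True, s: True, r: False}


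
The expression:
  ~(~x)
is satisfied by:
  {x: True}


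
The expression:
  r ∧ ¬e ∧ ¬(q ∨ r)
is never true.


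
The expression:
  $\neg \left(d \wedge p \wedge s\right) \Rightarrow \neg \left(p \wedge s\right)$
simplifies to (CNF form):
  $d \vee \neg p \vee \neg s$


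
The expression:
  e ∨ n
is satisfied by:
  {n: True, e: True}
  {n: True, e: False}
  {e: True, n: False}


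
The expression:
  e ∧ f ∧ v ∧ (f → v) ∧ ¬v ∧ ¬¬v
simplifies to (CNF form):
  False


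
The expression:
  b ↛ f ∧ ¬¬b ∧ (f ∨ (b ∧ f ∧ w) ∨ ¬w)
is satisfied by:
  {b: True, f: False, w: False}


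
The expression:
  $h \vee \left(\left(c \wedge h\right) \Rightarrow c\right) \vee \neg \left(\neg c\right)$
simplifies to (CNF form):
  $\text{True}$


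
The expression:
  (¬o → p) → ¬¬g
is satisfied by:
  {g: True, o: False, p: False}
  {g: True, p: True, o: False}
  {g: True, o: True, p: False}
  {g: True, p: True, o: True}
  {p: False, o: False, g: False}


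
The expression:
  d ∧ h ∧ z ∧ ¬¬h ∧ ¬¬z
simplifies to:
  d ∧ h ∧ z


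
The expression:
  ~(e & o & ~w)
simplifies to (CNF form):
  w | ~e | ~o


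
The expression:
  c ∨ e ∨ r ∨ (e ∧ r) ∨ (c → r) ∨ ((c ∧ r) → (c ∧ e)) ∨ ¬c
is always true.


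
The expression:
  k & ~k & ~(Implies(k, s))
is never true.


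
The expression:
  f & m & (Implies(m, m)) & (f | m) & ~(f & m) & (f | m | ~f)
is never true.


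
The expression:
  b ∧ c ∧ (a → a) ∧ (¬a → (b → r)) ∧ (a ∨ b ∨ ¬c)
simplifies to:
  b ∧ c ∧ (a ∨ r)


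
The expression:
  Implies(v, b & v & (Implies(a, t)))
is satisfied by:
  {b: True, t: True, v: False, a: False}
  {b: True, t: False, v: False, a: False}
  {b: True, a: True, t: True, v: False}
  {b: True, a: True, t: False, v: False}
  {t: True, a: False, v: False, b: False}
  {t: False, a: False, v: False, b: False}
  {a: True, t: True, v: False, b: False}
  {a: True, t: False, v: False, b: False}
  {b: True, v: True, t: True, a: False}
  {b: True, v: True, t: False, a: False}
  {b: True, a: True, v: True, t: True}


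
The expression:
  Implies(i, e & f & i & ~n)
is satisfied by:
  {e: True, f: True, n: False, i: False}
  {e: True, n: False, f: False, i: False}
  {f: True, e: False, n: False, i: False}
  {e: False, n: False, f: False, i: False}
  {e: True, n: True, f: True, i: False}
  {e: True, n: True, f: False, i: False}
  {n: True, f: True, e: False, i: False}
  {n: True, e: False, f: False, i: False}
  {i: True, e: True, f: True, n: False}


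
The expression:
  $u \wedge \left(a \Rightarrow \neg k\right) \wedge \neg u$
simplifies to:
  $\text{False}$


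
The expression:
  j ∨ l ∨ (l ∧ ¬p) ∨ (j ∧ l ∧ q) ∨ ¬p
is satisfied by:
  {j: True, l: True, p: False}
  {j: True, p: False, l: False}
  {l: True, p: False, j: False}
  {l: False, p: False, j: False}
  {j: True, l: True, p: True}
  {j: True, p: True, l: False}
  {l: True, p: True, j: False}


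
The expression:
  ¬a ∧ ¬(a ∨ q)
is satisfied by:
  {q: False, a: False}


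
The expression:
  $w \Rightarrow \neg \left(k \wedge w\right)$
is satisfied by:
  {w: False, k: False}
  {k: True, w: False}
  {w: True, k: False}


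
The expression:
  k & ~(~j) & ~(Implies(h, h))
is never true.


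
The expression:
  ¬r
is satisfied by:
  {r: False}


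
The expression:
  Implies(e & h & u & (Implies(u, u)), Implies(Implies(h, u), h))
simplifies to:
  True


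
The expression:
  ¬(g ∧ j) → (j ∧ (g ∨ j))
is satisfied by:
  {j: True}


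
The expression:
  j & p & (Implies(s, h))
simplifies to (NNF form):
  j & p & (h | ~s)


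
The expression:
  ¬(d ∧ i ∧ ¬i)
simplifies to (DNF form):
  True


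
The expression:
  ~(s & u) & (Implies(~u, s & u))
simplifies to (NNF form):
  u & ~s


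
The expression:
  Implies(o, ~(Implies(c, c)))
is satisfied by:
  {o: False}


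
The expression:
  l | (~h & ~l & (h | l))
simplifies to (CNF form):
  l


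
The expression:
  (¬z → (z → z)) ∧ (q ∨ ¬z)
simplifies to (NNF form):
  q ∨ ¬z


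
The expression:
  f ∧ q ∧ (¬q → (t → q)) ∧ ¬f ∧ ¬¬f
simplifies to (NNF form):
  False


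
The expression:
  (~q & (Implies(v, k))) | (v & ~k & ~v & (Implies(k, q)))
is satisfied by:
  {k: True, v: False, q: False}
  {v: False, q: False, k: False}
  {k: True, v: True, q: False}


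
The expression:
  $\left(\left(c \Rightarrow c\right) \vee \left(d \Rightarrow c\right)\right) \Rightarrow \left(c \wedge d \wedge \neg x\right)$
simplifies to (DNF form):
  $c \wedge d \wedge \neg x$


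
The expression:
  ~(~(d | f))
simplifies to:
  d | f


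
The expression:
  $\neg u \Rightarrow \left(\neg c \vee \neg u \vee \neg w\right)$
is always true.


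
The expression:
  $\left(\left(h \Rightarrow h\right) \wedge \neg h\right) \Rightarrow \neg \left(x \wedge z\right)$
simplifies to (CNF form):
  $h \vee \neg x \vee \neg z$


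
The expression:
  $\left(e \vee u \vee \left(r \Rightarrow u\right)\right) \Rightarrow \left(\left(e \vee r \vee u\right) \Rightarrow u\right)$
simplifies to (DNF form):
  $u \vee \neg e$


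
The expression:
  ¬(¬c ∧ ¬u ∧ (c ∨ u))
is always true.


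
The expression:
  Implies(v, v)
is always true.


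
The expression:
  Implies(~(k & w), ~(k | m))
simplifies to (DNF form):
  (k & w) | (~k & ~m)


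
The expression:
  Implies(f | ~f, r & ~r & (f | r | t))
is never true.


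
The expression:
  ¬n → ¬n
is always true.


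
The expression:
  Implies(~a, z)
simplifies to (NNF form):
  a | z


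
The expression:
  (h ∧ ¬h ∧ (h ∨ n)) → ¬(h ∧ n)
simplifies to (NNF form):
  True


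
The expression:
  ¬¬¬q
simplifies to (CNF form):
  ¬q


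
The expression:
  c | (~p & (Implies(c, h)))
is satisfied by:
  {c: True, p: False}
  {p: False, c: False}
  {p: True, c: True}


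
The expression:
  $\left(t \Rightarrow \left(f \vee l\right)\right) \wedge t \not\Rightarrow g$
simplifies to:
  $t \wedge \neg g \wedge \left(f \vee l\right)$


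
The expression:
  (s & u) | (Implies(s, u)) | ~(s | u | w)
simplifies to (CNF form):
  u | ~s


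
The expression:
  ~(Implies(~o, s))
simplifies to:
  ~o & ~s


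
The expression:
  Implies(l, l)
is always true.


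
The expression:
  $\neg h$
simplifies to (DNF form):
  $\neg h$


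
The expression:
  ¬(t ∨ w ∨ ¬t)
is never true.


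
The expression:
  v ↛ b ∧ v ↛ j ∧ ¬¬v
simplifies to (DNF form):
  v ∧ ¬b ∧ ¬j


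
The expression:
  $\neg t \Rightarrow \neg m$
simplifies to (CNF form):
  $t \vee \neg m$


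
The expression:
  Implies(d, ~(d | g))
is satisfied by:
  {d: False}


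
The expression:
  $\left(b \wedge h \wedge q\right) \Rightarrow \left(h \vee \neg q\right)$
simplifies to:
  $\text{True}$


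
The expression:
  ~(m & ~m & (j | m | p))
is always true.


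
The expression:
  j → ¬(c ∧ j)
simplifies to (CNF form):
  ¬c ∨ ¬j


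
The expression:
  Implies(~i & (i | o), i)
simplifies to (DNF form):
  i | ~o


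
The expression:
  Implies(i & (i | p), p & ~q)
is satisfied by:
  {p: True, q: False, i: False}
  {q: False, i: False, p: False}
  {p: True, q: True, i: False}
  {q: True, p: False, i: False}
  {i: True, p: True, q: False}


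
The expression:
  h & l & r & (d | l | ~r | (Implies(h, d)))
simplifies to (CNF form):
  h & l & r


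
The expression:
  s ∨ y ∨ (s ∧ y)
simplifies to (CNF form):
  s ∨ y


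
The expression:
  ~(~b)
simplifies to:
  b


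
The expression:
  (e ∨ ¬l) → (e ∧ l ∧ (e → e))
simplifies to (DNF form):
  l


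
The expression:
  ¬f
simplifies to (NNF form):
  ¬f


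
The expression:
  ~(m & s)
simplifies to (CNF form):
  ~m | ~s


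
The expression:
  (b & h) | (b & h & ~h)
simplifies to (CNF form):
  b & h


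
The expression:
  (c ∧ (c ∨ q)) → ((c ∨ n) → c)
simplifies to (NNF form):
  True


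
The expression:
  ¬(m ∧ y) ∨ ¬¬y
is always true.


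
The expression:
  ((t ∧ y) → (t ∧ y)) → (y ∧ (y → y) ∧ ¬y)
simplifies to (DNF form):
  False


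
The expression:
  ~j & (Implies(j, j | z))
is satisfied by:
  {j: False}


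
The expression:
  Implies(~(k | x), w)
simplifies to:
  k | w | x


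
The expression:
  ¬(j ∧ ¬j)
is always true.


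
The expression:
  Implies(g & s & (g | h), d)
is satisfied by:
  {d: True, s: False, g: False}
  {s: False, g: False, d: False}
  {g: True, d: True, s: False}
  {g: True, s: False, d: False}
  {d: True, s: True, g: False}
  {s: True, d: False, g: False}
  {g: True, s: True, d: True}


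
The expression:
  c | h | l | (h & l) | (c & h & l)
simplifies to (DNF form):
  c | h | l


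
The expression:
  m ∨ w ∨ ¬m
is always true.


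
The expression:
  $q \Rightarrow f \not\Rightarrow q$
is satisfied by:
  {q: False}


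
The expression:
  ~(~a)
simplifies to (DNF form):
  a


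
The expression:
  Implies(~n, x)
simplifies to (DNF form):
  n | x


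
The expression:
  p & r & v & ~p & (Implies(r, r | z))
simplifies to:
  False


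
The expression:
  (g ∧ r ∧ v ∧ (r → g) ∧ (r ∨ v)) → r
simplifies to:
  True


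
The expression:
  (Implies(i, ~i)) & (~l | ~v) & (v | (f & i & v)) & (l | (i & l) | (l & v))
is never true.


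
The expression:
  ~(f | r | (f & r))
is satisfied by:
  {r: False, f: False}


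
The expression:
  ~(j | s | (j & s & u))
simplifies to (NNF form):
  ~j & ~s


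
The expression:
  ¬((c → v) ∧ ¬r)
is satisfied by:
  {r: True, c: True, v: False}
  {r: True, c: False, v: False}
  {r: True, v: True, c: True}
  {r: True, v: True, c: False}
  {c: True, v: False, r: False}


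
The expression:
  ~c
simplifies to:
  ~c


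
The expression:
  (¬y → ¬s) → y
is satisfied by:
  {y: True, s: True}
  {y: True, s: False}
  {s: True, y: False}


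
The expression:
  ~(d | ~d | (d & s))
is never true.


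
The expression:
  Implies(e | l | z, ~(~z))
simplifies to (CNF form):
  (z | ~e) & (z | ~l)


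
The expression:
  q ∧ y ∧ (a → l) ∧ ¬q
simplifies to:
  False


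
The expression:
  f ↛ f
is never true.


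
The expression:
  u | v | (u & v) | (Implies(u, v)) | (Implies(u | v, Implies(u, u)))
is always true.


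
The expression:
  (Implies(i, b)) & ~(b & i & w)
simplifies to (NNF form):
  ~i | (b & ~w)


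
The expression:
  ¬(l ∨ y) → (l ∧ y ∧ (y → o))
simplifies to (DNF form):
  l ∨ y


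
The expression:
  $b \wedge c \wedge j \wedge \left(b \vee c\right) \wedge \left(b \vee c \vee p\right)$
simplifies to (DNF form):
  $b \wedge c \wedge j$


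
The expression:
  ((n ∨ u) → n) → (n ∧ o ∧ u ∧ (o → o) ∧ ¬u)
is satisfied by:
  {u: True, n: False}


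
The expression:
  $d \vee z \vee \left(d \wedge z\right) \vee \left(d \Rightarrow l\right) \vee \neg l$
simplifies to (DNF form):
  $\text{True}$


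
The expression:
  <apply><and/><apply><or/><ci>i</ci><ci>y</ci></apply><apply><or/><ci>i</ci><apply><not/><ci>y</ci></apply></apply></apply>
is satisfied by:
  {i: True}


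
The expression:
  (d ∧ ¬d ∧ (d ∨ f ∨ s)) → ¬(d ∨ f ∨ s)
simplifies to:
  True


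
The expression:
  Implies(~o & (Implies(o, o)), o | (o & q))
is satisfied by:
  {o: True}


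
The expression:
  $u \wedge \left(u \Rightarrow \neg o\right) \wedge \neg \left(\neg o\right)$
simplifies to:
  $\text{False}$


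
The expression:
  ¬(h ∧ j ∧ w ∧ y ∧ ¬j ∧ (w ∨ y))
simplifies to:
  True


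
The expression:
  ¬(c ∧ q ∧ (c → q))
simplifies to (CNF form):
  ¬c ∨ ¬q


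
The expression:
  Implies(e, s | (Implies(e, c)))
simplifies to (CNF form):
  c | s | ~e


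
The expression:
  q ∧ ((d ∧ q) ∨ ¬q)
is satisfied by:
  {d: True, q: True}


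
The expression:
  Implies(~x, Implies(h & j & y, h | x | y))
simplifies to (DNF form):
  True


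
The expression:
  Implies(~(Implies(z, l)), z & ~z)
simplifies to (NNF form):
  l | ~z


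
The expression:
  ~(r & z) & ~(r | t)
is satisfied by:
  {r: False, t: False}


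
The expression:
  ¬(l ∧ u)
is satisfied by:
  {l: False, u: False}
  {u: True, l: False}
  {l: True, u: False}


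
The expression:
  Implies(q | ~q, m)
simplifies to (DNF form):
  m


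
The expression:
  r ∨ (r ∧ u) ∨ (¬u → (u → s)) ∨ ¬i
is always true.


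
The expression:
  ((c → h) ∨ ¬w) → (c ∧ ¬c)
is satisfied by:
  {c: True, w: True, h: False}


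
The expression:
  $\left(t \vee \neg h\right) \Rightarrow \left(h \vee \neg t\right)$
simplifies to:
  $h \vee \neg t$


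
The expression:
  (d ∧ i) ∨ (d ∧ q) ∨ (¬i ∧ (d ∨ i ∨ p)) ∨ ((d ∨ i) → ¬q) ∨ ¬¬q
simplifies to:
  True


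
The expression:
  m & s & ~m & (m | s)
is never true.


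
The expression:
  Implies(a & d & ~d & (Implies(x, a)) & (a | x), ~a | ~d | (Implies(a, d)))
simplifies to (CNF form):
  True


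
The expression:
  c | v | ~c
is always true.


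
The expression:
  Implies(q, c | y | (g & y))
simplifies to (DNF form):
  c | y | ~q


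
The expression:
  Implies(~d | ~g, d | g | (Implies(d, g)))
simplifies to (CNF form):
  True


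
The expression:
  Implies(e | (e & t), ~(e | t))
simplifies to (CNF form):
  ~e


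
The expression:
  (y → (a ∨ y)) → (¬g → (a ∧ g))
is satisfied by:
  {g: True}


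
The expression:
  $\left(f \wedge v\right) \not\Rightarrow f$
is never true.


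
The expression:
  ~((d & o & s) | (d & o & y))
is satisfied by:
  {s: False, o: False, d: False, y: False}
  {y: True, s: False, o: False, d: False}
  {s: True, y: False, o: False, d: False}
  {y: True, s: True, o: False, d: False}
  {d: True, y: False, s: False, o: False}
  {y: True, d: True, s: False, o: False}
  {d: True, s: True, y: False, o: False}
  {y: True, d: True, s: True, o: False}
  {o: True, d: False, s: False, y: False}
  {o: True, y: True, d: False, s: False}
  {o: True, s: True, d: False, y: False}
  {y: True, o: True, s: True, d: False}
  {o: True, d: True, y: False, s: False}


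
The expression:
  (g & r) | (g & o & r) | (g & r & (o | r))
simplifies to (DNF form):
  g & r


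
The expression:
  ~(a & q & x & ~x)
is always true.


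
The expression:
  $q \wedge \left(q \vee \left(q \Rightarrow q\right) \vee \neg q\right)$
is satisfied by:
  {q: True}


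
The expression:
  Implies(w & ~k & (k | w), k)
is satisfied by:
  {k: True, w: False}
  {w: False, k: False}
  {w: True, k: True}


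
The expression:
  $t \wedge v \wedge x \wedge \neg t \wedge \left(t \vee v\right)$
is never true.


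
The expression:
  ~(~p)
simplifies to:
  p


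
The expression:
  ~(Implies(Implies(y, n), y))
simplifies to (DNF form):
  ~y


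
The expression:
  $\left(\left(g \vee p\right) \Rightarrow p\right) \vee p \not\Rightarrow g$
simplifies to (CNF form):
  $p \vee \neg g$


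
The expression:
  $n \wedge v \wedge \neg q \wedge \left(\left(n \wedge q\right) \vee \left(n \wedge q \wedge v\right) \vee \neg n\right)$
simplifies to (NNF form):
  $\text{False}$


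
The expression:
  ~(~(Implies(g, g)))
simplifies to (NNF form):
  True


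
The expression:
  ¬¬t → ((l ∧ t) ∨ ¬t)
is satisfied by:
  {l: True, t: False}
  {t: False, l: False}
  {t: True, l: True}


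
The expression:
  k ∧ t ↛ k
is never true.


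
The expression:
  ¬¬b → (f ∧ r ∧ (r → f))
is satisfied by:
  {r: True, f: True, b: False}
  {r: True, f: False, b: False}
  {f: True, r: False, b: False}
  {r: False, f: False, b: False}
  {r: True, b: True, f: True}


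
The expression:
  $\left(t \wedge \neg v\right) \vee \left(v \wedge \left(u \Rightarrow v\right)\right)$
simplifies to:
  $t \vee v$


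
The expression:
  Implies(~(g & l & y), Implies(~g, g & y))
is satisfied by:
  {g: True}


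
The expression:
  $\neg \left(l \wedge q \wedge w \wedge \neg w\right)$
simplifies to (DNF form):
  $\text{True}$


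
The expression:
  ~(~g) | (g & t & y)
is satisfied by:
  {g: True}


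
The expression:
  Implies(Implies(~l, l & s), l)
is always true.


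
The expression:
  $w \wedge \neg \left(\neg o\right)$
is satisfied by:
  {w: True, o: True}


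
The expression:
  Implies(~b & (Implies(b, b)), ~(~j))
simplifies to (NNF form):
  b | j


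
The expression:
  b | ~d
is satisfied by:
  {b: True, d: False}
  {d: False, b: False}
  {d: True, b: True}


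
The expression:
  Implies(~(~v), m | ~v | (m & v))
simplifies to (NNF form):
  m | ~v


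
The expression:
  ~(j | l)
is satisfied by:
  {l: False, j: False}


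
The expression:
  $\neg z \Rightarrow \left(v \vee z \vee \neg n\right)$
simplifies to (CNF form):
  $v \vee z \vee \neg n$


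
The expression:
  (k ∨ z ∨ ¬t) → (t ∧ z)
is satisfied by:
  {t: True, z: True, k: False}
  {t: True, k: False, z: False}
  {t: True, z: True, k: True}


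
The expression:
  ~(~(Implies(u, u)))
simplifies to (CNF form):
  True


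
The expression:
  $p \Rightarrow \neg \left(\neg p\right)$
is always true.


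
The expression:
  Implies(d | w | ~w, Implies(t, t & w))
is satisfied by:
  {w: True, t: False}
  {t: False, w: False}
  {t: True, w: True}


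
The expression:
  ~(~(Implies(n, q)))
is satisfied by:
  {q: True, n: False}
  {n: False, q: False}
  {n: True, q: True}


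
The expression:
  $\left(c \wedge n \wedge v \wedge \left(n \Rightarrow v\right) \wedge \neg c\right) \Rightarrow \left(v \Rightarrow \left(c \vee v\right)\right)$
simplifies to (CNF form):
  $\text{True}$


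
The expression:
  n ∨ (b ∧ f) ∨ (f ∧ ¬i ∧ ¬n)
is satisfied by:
  {n: True, b: True, f: True, i: False}
  {n: True, f: True, i: False, b: False}
  {n: True, b: True, f: True, i: True}
  {n: True, f: True, i: True, b: False}
  {n: True, b: True, i: False, f: False}
  {n: True, i: False, f: False, b: False}
  {n: True, b: True, i: True, f: False}
  {n: True, i: True, f: False, b: False}
  {b: True, f: True, i: False, n: False}
  {f: True, b: False, i: False, n: False}
  {b: True, f: True, i: True, n: False}


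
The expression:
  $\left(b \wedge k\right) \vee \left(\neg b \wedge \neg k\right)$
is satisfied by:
  {k: False, b: False}
  {b: True, k: True}


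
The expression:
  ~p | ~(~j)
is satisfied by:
  {j: True, p: False}
  {p: False, j: False}
  {p: True, j: True}


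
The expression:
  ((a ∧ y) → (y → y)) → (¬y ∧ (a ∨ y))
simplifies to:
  a ∧ ¬y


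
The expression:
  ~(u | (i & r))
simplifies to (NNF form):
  ~u & (~i | ~r)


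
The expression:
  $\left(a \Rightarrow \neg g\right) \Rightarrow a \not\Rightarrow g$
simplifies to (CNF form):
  $a$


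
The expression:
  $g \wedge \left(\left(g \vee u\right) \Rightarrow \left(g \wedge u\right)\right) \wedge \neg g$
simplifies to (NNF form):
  $\text{False}$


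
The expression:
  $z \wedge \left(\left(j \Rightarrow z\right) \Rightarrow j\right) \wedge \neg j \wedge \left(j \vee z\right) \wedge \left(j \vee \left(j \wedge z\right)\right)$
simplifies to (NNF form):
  $\text{False}$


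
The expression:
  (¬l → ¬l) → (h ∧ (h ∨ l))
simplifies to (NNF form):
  h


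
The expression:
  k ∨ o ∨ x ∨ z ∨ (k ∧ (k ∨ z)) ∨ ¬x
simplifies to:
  True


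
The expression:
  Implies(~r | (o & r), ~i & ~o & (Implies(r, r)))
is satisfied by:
  {r: True, o: False, i: False}
  {o: False, i: False, r: False}
  {r: True, i: True, o: False}


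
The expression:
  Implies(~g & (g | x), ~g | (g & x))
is always true.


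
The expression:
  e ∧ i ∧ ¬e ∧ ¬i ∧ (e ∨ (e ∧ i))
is never true.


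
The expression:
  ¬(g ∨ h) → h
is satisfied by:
  {g: True, h: True}
  {g: True, h: False}
  {h: True, g: False}
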